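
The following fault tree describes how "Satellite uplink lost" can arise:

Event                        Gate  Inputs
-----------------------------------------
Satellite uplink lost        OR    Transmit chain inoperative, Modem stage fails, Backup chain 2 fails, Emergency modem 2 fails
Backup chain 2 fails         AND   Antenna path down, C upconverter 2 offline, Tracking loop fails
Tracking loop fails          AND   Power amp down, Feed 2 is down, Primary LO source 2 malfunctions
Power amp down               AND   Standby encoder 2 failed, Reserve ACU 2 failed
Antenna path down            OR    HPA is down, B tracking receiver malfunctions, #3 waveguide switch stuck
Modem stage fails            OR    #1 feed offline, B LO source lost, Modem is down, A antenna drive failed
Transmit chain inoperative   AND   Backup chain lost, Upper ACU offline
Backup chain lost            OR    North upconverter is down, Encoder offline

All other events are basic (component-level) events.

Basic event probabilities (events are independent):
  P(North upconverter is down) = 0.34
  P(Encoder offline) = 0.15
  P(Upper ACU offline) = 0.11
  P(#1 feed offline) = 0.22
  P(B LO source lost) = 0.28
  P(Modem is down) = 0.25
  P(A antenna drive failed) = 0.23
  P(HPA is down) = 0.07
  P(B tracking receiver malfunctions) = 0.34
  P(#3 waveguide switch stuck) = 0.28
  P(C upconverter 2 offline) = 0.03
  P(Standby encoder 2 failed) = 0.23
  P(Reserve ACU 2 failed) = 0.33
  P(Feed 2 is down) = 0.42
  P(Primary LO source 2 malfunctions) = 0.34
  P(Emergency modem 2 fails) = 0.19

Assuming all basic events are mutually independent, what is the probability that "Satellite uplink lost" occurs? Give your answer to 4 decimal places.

0.7500

P(Backup chain lost) [OR] = 1 − (1−0.34) × (1−0.15) = 0.439000
P(Transmit chain inoperative) [AND] = 0.439000 × 0.11 = 0.048290
P(Modem stage fails) [OR] = 1 − (1−0.22) × (1−0.28) × (1−0.25) × (1−0.23) = 0.675676
P(Antenna path down) [OR] = 1 − (1−0.07) × (1−0.34) × (1−0.28) = 0.558064
P(Power amp down) [AND] = 0.23 × 0.33 = 0.075900
P(Tracking loop fails) [AND] = 0.075900 × 0.42 × 0.34 = 0.010839
P(Backup chain 2 fails) [AND] = 0.558064 × 0.03 × 0.010839 = 0.000181
P(Satellite uplink lost) [OR] = 1 − (1−0.048290) × (1−0.675676) × (1−0.000181) × (1−0.19) = 0.750029
Rounded to 4 decimal places: P(Satellite uplink lost) ≈ 0.7500.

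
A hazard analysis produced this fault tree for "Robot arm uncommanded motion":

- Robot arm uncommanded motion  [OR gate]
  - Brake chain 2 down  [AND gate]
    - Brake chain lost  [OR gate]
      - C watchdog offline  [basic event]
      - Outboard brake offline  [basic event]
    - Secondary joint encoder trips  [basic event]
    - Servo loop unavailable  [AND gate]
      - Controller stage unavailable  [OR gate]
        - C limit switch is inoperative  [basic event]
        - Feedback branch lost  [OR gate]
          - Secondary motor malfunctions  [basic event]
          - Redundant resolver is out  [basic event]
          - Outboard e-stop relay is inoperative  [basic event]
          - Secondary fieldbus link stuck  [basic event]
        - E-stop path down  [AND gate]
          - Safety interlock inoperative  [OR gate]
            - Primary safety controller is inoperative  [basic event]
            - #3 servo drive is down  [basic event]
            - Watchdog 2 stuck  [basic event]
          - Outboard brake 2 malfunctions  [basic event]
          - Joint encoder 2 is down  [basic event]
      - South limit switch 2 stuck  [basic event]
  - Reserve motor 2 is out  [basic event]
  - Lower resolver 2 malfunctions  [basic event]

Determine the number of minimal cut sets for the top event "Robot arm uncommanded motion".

18

Brake chain lost [OR]: union of children's cut sets → 2 cut set(s).
Feedback branch lost [OR]: union of children's cut sets → 4 cut set(s).
Safety interlock inoperative [OR]: union of children's cut sets → 3 cut set(s).
E-stop path down [AND]: one cut set from each child combined → 3 × 1 × 1 = 3 cut set(s).
Controller stage unavailable [OR]: union of children's cut sets → 8 cut set(s).
Servo loop unavailable [AND]: one cut set from each child combined → 8 × 1 = 8 cut set(s).
Brake chain 2 down [AND]: one cut set from each child combined → 2 × 1 × 8 = 16 cut set(s).
Robot arm uncommanded motion [OR]: union of children's cut sets → 18 cut set(s).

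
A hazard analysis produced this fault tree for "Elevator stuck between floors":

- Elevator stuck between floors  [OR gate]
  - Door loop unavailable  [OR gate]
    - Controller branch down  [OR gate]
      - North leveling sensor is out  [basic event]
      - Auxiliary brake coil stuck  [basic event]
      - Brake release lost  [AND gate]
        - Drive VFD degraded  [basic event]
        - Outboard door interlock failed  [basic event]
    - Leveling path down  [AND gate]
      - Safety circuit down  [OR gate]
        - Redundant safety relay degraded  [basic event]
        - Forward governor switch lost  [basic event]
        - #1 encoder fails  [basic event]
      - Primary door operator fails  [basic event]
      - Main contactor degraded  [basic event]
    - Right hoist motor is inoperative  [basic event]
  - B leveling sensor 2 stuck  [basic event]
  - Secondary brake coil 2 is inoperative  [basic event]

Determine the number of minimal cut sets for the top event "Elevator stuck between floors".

Brake release lost [AND]: one cut set from each child combined → 1 × 1 = 1 cut set(s).
Controller branch down [OR]: union of children's cut sets → 3 cut set(s).
Safety circuit down [OR]: union of children's cut sets → 3 cut set(s).
Leveling path down [AND]: one cut set from each child combined → 3 × 1 × 1 = 3 cut set(s).
Door loop unavailable [OR]: union of children's cut sets → 7 cut set(s).
Elevator stuck between floors [OR]: union of children's cut sets → 9 cut set(s).
Minimal cut sets: {North leveling sensor is out}; {Auxiliary brake coil stuck}; {Drive VFD degraded, Outboard door interlock failed}; {Main contactor degraded, Primary door operator fails, Redundant safety relay degraded}; {Forward governor switch lost, Main contactor degraded, Primary door operator fails}; {#1 encoder fails, Main contactor degraded, Primary door operator fails}; {Right hoist motor is inoperative}; {B leveling sensor 2 stuck}; {Secondary brake coil 2 is inoperative}.

9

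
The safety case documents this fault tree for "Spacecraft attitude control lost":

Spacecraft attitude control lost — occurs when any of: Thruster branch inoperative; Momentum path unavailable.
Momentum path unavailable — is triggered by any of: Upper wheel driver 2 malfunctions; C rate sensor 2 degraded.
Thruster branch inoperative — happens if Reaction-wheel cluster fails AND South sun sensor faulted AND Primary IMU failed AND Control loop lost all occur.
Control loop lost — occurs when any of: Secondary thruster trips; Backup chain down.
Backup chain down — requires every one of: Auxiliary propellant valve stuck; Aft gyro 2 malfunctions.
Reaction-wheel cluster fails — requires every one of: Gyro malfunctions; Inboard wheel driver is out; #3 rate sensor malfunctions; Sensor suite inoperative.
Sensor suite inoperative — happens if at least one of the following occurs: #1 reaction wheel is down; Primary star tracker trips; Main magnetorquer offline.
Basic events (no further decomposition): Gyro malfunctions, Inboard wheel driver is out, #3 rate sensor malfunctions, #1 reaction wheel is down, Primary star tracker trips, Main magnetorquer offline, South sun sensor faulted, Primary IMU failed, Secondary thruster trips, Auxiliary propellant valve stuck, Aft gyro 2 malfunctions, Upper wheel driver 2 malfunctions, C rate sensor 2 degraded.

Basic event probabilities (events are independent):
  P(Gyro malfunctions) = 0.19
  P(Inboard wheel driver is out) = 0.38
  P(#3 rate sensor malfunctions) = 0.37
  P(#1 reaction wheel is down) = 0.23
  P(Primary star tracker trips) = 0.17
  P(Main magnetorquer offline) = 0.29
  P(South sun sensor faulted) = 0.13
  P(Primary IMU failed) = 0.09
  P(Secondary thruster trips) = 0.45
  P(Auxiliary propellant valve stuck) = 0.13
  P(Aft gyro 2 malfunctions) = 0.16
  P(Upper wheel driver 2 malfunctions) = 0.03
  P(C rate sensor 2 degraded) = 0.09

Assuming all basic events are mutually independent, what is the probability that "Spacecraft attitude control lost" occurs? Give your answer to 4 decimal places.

0.1174

P(Sensor suite inoperative) [OR] = 1 − (1−0.23) × (1−0.17) × (1−0.29) = 0.546239
P(Reaction-wheel cluster fails) [AND] = 0.19 × 0.38 × 0.37 × 0.546239 = 0.014592
P(Backup chain down) [AND] = 0.13 × 0.16 = 0.020800
P(Control loop lost) [OR] = 1 − (1−0.45) × (1−0.020800) = 0.461440
P(Thruster branch inoperative) [AND] = 0.014592 × 0.13 × 0.09 × 0.461440 = 0.000079
P(Momentum path unavailable) [OR] = 1 − (1−0.03) × (1−0.09) = 0.117300
P(Spacecraft attitude control lost) [OR] = 1 − (1−0.000079) × (1−0.117300) = 0.117370
Rounded to 4 decimal places: P(Spacecraft attitude control lost) ≈ 0.1174.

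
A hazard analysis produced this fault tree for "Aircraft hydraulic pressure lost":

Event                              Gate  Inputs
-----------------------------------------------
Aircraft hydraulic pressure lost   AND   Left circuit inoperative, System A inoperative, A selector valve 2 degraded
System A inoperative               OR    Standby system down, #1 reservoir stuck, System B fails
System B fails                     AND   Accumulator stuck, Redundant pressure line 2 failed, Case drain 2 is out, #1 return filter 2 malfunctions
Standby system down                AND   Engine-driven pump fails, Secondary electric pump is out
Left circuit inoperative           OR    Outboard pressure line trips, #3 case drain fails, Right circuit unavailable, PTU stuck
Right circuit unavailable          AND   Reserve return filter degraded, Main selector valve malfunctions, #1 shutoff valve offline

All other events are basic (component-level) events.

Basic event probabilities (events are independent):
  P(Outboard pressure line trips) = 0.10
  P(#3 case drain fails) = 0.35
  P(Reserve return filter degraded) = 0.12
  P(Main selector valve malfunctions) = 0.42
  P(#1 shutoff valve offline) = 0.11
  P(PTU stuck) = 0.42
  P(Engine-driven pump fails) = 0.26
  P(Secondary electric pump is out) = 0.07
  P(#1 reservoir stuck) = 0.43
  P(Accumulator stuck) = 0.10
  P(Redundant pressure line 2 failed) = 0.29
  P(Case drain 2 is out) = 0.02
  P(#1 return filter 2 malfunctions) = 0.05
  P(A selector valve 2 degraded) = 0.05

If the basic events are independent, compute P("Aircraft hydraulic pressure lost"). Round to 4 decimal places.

0.0146

P(Right circuit unavailable) [AND] = 0.12 × 0.42 × 0.11 = 0.005544
P(Left circuit inoperative) [OR] = 1 − (1−0.10) × (1−0.35) × (1−0.005544) × (1−0.42) = 0.662581
P(Standby system down) [AND] = 0.26 × 0.07 = 0.018200
P(System B fails) [AND] = 0.10 × 0.29 × 0.02 × 0.05 = 0.000029
P(System A inoperative) [OR] = 1 − (1−0.018200) × (1−0.43) × (1−0.000029) = 0.440390
P(Aircraft hydraulic pressure lost) [AND] = 0.662581 × 0.440390 × 0.05 = 0.014590
Rounded to 4 decimal places: P(Aircraft hydraulic pressure lost) ≈ 0.0146.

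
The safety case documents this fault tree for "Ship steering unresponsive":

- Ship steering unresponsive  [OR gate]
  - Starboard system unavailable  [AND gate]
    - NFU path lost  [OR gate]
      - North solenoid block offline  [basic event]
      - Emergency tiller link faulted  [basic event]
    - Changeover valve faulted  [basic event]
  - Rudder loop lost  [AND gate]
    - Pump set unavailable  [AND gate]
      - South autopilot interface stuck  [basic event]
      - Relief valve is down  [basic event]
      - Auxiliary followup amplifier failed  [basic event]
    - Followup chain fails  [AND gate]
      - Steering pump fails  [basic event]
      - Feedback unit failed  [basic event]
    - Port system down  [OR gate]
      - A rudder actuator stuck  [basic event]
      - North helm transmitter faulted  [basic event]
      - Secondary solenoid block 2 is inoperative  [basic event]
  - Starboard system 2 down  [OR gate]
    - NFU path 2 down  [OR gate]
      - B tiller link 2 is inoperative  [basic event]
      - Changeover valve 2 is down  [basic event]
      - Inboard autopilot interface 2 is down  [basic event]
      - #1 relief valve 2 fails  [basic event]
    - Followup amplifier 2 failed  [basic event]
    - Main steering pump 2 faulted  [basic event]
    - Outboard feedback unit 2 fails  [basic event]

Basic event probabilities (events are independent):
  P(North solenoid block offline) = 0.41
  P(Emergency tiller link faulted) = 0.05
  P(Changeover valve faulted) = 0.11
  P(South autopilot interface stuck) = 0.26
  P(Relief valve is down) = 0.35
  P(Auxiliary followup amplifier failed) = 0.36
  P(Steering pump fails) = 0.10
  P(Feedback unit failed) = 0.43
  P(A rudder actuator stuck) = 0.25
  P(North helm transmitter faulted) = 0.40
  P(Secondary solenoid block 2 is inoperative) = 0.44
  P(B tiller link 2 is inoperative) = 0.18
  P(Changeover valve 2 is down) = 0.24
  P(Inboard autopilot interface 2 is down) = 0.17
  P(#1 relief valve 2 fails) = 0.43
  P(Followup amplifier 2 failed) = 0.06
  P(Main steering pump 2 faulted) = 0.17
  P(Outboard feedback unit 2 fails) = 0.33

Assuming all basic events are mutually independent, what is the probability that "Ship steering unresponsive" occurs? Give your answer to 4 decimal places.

0.8535

P(NFU path lost) [OR] = 1 − (1−0.41) × (1−0.05) = 0.439500
P(Starboard system unavailable) [AND] = 0.439500 × 0.11 = 0.048345
P(Pump set unavailable) [AND] = 0.26 × 0.35 × 0.36 = 0.032760
P(Followup chain fails) [AND] = 0.10 × 0.43 = 0.043000
P(Port system down) [OR] = 1 − (1−0.25) × (1−0.40) × (1−0.44) = 0.748000
P(Rudder loop lost) [AND] = 0.032760 × 0.043000 × 0.748000 = 0.001054
P(NFU path 2 down) [OR] = 1 − (1−0.18) × (1−0.24) × (1−0.17) × (1−0.43) = 0.705164
P(Starboard system 2 down) [OR] = 1 − (1−0.705164) × (1−0.06) × (1−0.17) × (1−0.33) = 0.845879
P(Ship steering unresponsive) [OR] = 1 − (1−0.048345) × (1−0.001054) × (1−0.845879) = 0.853485
Rounded to 4 decimal places: P(Ship steering unresponsive) ≈ 0.8535.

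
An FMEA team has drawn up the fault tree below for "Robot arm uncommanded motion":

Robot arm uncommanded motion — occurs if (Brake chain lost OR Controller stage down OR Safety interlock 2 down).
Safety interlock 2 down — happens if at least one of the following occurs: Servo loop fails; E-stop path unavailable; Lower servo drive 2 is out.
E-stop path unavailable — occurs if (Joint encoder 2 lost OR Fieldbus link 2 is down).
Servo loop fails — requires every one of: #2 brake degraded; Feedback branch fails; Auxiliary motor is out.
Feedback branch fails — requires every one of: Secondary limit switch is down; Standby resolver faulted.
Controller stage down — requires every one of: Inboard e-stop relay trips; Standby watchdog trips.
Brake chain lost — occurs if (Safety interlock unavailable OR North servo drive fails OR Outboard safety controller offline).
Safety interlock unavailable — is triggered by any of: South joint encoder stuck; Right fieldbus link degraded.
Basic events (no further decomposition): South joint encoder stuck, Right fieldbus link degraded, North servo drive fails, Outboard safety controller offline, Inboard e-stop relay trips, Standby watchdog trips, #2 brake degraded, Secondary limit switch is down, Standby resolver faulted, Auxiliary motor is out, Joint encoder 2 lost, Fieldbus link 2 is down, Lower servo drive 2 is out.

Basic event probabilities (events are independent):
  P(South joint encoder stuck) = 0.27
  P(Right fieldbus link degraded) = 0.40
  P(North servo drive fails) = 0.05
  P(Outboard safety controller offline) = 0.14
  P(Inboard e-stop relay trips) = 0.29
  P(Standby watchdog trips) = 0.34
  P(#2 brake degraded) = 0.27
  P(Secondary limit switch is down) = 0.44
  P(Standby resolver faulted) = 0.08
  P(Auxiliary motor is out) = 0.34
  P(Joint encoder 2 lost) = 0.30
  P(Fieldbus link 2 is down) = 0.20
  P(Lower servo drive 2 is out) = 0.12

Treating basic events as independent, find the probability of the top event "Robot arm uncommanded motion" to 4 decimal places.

P(Safety interlock unavailable) [OR] = 1 − (1−0.27) × (1−0.40) = 0.562000
P(Brake chain lost) [OR] = 1 − (1−0.562000) × (1−0.05) × (1−0.14) = 0.642154
P(Controller stage down) [AND] = 0.29 × 0.34 = 0.098600
P(Feedback branch fails) [AND] = 0.44 × 0.08 = 0.035200
P(Servo loop fails) [AND] = 0.27 × 0.035200 × 0.34 = 0.003231
P(E-stop path unavailable) [OR] = 1 − (1−0.30) × (1−0.20) = 0.440000
P(Safety interlock 2 down) [OR] = 1 − (1−0.003231) × (1−0.440000) × (1−0.12) = 0.508792
P(Robot arm uncommanded motion) [OR] = 1 − (1−0.642154) × (1−0.098600) × (1−0.508792) = 0.841555
Rounded to 4 decimal places: P(Robot arm uncommanded motion) ≈ 0.8416.

0.8416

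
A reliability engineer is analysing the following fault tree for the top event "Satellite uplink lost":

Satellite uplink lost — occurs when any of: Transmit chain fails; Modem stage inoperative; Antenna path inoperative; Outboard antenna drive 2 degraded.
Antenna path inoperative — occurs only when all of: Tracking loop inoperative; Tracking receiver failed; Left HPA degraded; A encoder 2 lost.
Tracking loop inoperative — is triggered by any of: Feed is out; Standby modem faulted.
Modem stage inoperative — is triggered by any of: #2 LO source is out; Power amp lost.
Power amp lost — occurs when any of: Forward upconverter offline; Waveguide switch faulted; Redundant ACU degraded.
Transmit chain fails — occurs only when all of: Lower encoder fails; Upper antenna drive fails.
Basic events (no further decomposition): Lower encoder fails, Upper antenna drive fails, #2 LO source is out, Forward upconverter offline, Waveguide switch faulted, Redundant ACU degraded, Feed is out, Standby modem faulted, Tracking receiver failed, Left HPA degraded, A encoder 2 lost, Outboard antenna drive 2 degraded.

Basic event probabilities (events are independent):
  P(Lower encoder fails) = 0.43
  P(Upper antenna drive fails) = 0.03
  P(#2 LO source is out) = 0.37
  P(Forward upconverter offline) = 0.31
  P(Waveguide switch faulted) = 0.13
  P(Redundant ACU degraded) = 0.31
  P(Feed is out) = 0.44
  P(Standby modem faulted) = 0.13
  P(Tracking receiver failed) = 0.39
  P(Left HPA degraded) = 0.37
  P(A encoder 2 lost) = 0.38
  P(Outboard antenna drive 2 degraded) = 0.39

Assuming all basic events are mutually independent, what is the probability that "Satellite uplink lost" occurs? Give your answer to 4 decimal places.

P(Transmit chain fails) [AND] = 0.43 × 0.03 = 0.012900
P(Power amp lost) [OR] = 1 − (1−0.31) × (1−0.13) × (1−0.31) = 0.585793
P(Modem stage inoperative) [OR] = 1 − (1−0.37) × (1−0.585793) = 0.739050
P(Tracking loop inoperative) [OR] = 1 − (1−0.44) × (1−0.13) = 0.512800
P(Antenna path inoperative) [AND] = 0.512800 × 0.39 × 0.37 × 0.38 = 0.028119
P(Satellite uplink lost) [OR] = 1 − (1−0.012900) × (1−0.739050) × (1−0.028119) × (1−0.39) = 0.847292
Rounded to 4 decimal places: P(Satellite uplink lost) ≈ 0.8473.

0.8473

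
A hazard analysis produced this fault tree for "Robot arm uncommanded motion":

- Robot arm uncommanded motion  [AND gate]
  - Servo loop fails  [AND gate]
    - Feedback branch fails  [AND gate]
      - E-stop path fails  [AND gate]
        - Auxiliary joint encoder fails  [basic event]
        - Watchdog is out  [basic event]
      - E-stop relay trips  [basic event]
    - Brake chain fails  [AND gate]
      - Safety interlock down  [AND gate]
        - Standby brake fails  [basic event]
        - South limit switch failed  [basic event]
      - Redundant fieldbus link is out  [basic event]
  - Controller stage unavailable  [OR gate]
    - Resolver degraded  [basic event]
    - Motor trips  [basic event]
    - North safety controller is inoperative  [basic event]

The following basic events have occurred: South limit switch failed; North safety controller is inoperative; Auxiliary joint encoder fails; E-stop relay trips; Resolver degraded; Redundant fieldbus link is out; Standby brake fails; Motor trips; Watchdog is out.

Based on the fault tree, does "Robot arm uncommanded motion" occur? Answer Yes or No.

Yes

E-stop path fails [AND]: Auxiliary joint encoder fails=occurs, Watchdog is out=occurs → all inputs occur → occurs.
Feedback branch fails [AND]: E-stop path fails=occurs, E-stop relay trips=occurs → all inputs occur → occurs.
Safety interlock down [AND]: Standby brake fails=occurs, South limit switch failed=occurs → all inputs occur → occurs.
Brake chain fails [AND]: Safety interlock down=occurs, Redundant fieldbus link is out=occurs → all inputs occur → occurs.
Servo loop fails [AND]: Feedback branch fails=occurs, Brake chain fails=occurs → all inputs occur → occurs.
Controller stage unavailable [OR]: Resolver degraded=occurs, Motor trips=occurs, North safety controller is inoperative=occurs → at least one input occurs → occurs.
Robot arm uncommanded motion [AND]: Servo loop fails=occurs, Controller stage unavailable=occurs → all inputs occur → occurs.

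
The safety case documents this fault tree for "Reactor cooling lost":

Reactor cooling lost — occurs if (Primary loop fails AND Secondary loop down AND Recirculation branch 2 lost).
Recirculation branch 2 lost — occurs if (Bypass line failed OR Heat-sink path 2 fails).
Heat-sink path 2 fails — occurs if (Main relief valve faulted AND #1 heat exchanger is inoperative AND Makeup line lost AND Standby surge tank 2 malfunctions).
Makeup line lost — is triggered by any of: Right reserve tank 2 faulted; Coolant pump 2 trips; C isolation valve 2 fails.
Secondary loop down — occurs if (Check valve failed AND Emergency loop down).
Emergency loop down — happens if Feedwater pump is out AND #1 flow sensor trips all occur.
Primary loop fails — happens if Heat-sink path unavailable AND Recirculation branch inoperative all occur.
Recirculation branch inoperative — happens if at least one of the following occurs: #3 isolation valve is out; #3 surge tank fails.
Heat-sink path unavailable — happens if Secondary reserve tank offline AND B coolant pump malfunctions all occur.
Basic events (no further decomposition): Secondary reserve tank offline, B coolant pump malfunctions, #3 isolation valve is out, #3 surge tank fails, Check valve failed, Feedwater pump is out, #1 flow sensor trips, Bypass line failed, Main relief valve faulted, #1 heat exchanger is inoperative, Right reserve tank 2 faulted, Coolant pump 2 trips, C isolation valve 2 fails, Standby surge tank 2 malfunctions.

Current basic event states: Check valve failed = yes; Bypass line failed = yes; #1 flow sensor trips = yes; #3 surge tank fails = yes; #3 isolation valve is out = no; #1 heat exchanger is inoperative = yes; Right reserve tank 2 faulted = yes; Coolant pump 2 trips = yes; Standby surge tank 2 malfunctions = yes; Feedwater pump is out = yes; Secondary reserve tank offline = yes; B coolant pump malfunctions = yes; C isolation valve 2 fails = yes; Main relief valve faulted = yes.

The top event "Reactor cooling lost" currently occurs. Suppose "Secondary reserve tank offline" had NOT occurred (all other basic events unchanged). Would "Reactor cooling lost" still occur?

No

Counterfactual: set "Secondary reserve tank offline" to not occurred.
Heat-sink path unavailable [AND]: Secondary reserve tank offline=not, B coolant pump malfunctions=occurs → not all inputs occur → does not occur.
Recirculation branch inoperative [OR]: #3 isolation valve is out=not, #3 surge tank fails=occurs → at least one input occurs → occurs.
Primary loop fails [AND]: Heat-sink path unavailable=not, Recirculation branch inoperative=occurs → not all inputs occur → does not occur.
Emergency loop down [AND]: Feedwater pump is out=occurs, #1 flow sensor trips=occurs → all inputs occur → occurs.
Secondary loop down [AND]: Check valve failed=occurs, Emergency loop down=occurs → all inputs occur → occurs.
Makeup line lost [OR]: Right reserve tank 2 faulted=occurs, Coolant pump 2 trips=occurs, C isolation valve 2 fails=occurs → at least one input occurs → occurs.
Heat-sink path 2 fails [AND]: Main relief valve faulted=occurs, #1 heat exchanger is inoperative=occurs, Makeup line lost=occurs, Standby surge tank 2 malfunctions=occurs → all inputs occur → occurs.
Recirculation branch 2 lost [OR]: Bypass line failed=occurs, Heat-sink path 2 fails=occurs → at least one input occurs → occurs.
Reactor cooling lost [AND]: Primary loop fails=not, Secondary loop down=occurs, Recirculation branch 2 lost=occurs → not all inputs occur → does not occur.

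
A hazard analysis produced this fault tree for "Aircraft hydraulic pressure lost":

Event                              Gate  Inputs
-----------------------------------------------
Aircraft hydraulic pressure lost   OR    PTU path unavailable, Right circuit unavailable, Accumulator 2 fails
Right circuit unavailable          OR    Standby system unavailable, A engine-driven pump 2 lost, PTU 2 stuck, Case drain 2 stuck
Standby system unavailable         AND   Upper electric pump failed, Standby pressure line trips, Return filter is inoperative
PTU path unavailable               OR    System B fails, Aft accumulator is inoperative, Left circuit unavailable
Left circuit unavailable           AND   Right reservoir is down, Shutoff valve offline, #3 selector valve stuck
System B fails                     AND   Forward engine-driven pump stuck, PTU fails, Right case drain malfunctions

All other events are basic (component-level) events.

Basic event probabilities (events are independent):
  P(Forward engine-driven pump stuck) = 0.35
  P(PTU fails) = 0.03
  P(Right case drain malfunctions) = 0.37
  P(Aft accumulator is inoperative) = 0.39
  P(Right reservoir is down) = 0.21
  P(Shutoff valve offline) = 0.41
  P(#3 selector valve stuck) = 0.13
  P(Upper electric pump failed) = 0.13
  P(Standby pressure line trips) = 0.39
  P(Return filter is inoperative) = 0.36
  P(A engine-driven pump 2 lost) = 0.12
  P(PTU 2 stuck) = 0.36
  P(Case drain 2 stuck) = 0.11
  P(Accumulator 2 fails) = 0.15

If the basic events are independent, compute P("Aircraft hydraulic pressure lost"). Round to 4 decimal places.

P(System B fails) [AND] = 0.35 × 0.03 × 0.37 = 0.003885
P(Left circuit unavailable) [AND] = 0.21 × 0.41 × 0.13 = 0.011193
P(PTU path unavailable) [OR] = 1 − (1−0.003885) × (1−0.39) × (1−0.011193) = 0.399171
P(Standby system unavailable) [AND] = 0.13 × 0.39 × 0.36 = 0.018252
P(Right circuit unavailable) [OR] = 1 − (1−0.018252) × (1−0.12) × (1−0.36) × (1−0.11) = 0.507901
P(Aircraft hydraulic pressure lost) [OR] = 1 − (1−0.399171) × (1−0.507901) × (1−0.15) = 0.748683
Rounded to 4 decimal places: P(Aircraft hydraulic pressure lost) ≈ 0.7487.

0.7487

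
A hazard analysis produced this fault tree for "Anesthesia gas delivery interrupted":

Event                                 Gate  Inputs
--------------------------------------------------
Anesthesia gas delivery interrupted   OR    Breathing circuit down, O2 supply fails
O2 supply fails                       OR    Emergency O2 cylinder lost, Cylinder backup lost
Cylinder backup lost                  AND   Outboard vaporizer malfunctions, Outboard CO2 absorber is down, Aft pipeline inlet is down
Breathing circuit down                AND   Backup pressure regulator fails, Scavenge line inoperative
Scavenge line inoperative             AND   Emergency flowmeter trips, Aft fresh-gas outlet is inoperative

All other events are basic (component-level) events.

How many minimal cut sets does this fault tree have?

Scavenge line inoperative [AND]: one cut set from each child combined → 1 × 1 = 1 cut set(s).
Breathing circuit down [AND]: one cut set from each child combined → 1 × 1 = 1 cut set(s).
Cylinder backup lost [AND]: one cut set from each child combined → 1 × 1 × 1 = 1 cut set(s).
O2 supply fails [OR]: union of children's cut sets → 2 cut set(s).
Anesthesia gas delivery interrupted [OR]: union of children's cut sets → 3 cut set(s).
Minimal cut sets: {Aft fresh-gas outlet is inoperative, Backup pressure regulator fails, Emergency flowmeter trips}; {Emergency O2 cylinder lost}; {Aft pipeline inlet is down, Outboard CO2 absorber is down, Outboard vaporizer malfunctions}.

3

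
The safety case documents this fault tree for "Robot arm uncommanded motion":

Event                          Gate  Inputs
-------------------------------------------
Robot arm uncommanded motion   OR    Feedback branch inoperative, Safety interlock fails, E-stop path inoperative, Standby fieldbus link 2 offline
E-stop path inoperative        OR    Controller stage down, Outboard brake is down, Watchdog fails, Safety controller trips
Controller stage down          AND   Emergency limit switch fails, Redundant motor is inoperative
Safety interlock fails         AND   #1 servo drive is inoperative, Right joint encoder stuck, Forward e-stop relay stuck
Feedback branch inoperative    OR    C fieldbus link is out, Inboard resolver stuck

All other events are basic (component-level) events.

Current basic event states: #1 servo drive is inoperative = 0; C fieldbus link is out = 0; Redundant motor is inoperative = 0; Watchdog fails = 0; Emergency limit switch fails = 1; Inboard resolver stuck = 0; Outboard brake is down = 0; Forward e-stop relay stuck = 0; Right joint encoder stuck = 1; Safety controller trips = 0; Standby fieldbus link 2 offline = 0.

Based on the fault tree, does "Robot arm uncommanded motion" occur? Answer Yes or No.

No

Feedback branch inoperative [OR]: C fieldbus link is out=not, Inboard resolver stuck=not → no input occurs → does not occur.
Safety interlock fails [AND]: #1 servo drive is inoperative=not, Right joint encoder stuck=occurs, Forward e-stop relay stuck=not → not all inputs occur → does not occur.
Controller stage down [AND]: Emergency limit switch fails=occurs, Redundant motor is inoperative=not → not all inputs occur → does not occur.
E-stop path inoperative [OR]: Controller stage down=not, Outboard brake is down=not, Watchdog fails=not, Safety controller trips=not → no input occurs → does not occur.
Robot arm uncommanded motion [OR]: Feedback branch inoperative=not, Safety interlock fails=not, E-stop path inoperative=not, Standby fieldbus link 2 offline=not → no input occurs → does not occur.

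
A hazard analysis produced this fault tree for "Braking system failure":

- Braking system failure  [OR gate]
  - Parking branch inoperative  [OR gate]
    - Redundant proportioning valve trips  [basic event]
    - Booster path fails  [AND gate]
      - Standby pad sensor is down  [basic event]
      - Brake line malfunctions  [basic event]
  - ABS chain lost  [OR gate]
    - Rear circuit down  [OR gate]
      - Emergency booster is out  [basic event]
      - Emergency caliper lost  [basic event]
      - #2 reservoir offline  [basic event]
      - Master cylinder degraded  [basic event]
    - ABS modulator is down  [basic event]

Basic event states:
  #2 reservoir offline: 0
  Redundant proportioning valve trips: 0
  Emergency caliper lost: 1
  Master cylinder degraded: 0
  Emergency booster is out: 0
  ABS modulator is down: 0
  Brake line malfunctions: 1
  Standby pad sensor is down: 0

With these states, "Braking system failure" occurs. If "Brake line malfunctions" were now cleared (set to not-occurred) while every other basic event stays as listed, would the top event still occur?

Yes

Counterfactual: set "Brake line malfunctions" to not occurred.
Booster path fails [AND]: Standby pad sensor is down=not, Brake line malfunctions=not → not all inputs occur → does not occur.
Parking branch inoperative [OR]: Redundant proportioning valve trips=not, Booster path fails=not → no input occurs → does not occur.
Rear circuit down [OR]: Emergency booster is out=not, Emergency caliper lost=occurs, #2 reservoir offline=not, Master cylinder degraded=not → at least one input occurs → occurs.
ABS chain lost [OR]: Rear circuit down=occurs, ABS modulator is down=not → at least one input occurs → occurs.
Braking system failure [OR]: Parking branch inoperative=not, ABS chain lost=occurs → at least one input occurs → occurs.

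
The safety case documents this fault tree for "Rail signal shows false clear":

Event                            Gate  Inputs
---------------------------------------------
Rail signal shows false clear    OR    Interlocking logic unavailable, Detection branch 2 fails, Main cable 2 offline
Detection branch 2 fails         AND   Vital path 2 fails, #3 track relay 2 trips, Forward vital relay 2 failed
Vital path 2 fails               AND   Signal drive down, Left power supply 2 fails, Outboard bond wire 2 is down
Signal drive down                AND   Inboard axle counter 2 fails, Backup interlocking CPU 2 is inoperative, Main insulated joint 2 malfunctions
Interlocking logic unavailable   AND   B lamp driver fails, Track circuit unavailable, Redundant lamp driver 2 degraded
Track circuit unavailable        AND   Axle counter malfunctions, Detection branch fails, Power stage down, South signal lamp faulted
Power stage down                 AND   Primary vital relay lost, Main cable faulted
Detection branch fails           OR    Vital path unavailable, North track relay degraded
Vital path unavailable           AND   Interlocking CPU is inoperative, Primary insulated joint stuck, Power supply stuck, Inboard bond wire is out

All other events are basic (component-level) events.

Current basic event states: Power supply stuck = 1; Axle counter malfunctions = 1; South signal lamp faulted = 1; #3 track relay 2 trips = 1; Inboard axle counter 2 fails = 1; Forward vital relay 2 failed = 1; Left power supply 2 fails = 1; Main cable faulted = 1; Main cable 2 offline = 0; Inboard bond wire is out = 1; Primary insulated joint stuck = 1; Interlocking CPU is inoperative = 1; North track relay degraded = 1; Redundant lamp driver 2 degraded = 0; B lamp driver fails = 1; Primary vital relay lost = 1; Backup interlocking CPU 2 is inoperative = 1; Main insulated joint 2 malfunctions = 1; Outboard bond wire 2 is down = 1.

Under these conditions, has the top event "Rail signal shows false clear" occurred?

Yes

Vital path unavailable [AND]: Interlocking CPU is inoperative=occurs, Primary insulated joint stuck=occurs, Power supply stuck=occurs, Inboard bond wire is out=occurs → all inputs occur → occurs.
Detection branch fails [OR]: Vital path unavailable=occurs, North track relay degraded=occurs → at least one input occurs → occurs.
Power stage down [AND]: Primary vital relay lost=occurs, Main cable faulted=occurs → all inputs occur → occurs.
Track circuit unavailable [AND]: Axle counter malfunctions=occurs, Detection branch fails=occurs, Power stage down=occurs, South signal lamp faulted=occurs → all inputs occur → occurs.
Interlocking logic unavailable [AND]: B lamp driver fails=occurs, Track circuit unavailable=occurs, Redundant lamp driver 2 degraded=not → not all inputs occur → does not occur.
Signal drive down [AND]: Inboard axle counter 2 fails=occurs, Backup interlocking CPU 2 is inoperative=occurs, Main insulated joint 2 malfunctions=occurs → all inputs occur → occurs.
Vital path 2 fails [AND]: Signal drive down=occurs, Left power supply 2 fails=occurs, Outboard bond wire 2 is down=occurs → all inputs occur → occurs.
Detection branch 2 fails [AND]: Vital path 2 fails=occurs, #3 track relay 2 trips=occurs, Forward vital relay 2 failed=occurs → all inputs occur → occurs.
Rail signal shows false clear [OR]: Interlocking logic unavailable=not, Detection branch 2 fails=occurs, Main cable 2 offline=not → at least one input occurs → occurs.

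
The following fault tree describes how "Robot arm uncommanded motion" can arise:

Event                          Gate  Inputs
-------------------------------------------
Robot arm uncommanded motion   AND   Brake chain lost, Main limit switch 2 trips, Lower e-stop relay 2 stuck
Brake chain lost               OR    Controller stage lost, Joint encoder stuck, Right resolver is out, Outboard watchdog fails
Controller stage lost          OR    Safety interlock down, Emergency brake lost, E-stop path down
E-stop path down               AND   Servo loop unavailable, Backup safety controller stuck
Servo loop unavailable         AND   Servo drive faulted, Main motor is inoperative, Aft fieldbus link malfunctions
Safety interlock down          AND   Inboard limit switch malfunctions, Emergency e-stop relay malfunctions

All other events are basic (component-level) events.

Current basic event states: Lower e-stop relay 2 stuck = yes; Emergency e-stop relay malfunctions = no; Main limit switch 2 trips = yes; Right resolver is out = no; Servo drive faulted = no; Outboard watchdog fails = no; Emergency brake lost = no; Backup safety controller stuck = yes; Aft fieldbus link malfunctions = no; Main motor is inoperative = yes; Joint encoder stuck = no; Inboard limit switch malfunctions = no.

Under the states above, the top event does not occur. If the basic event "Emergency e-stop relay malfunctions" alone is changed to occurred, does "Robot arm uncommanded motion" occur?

No

Counterfactual: set "Emergency e-stop relay malfunctions" to occurred.
Safety interlock down [AND]: Inboard limit switch malfunctions=not, Emergency e-stop relay malfunctions=occurs → not all inputs occur → does not occur.
Servo loop unavailable [AND]: Servo drive faulted=not, Main motor is inoperative=occurs, Aft fieldbus link malfunctions=not → not all inputs occur → does not occur.
E-stop path down [AND]: Servo loop unavailable=not, Backup safety controller stuck=occurs → not all inputs occur → does not occur.
Controller stage lost [OR]: Safety interlock down=not, Emergency brake lost=not, E-stop path down=not → no input occurs → does not occur.
Brake chain lost [OR]: Controller stage lost=not, Joint encoder stuck=not, Right resolver is out=not, Outboard watchdog fails=not → no input occurs → does not occur.
Robot arm uncommanded motion [AND]: Brake chain lost=not, Main limit switch 2 trips=occurs, Lower e-stop relay 2 stuck=occurs → not all inputs occur → does not occur.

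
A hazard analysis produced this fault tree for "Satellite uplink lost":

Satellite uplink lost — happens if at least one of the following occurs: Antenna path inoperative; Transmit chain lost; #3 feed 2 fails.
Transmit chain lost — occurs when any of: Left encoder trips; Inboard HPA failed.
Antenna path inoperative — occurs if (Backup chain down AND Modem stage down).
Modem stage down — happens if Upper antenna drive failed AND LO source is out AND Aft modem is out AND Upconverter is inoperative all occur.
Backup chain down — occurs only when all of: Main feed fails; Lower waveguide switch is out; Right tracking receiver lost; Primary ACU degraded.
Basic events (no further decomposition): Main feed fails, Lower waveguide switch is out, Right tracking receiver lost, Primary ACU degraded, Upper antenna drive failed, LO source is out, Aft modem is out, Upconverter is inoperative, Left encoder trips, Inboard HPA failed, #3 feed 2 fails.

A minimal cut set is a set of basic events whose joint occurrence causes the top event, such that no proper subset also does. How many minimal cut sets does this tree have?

Backup chain down [AND]: one cut set from each child combined → 1 × 1 × 1 × 1 = 1 cut set(s).
Modem stage down [AND]: one cut set from each child combined → 1 × 1 × 1 × 1 = 1 cut set(s).
Antenna path inoperative [AND]: one cut set from each child combined → 1 × 1 = 1 cut set(s).
Transmit chain lost [OR]: union of children's cut sets → 2 cut set(s).
Satellite uplink lost [OR]: union of children's cut sets → 4 cut set(s).
Minimal cut sets: {Aft modem is out, LO source is out, Lower waveguide switch is out, Main feed fails, Primary ACU degraded, Right tracking receiver lost, Upconverter is inoperative, Upper antenna drive failed}; {Left encoder trips}; {Inboard HPA failed}; {#3 feed 2 fails}.

4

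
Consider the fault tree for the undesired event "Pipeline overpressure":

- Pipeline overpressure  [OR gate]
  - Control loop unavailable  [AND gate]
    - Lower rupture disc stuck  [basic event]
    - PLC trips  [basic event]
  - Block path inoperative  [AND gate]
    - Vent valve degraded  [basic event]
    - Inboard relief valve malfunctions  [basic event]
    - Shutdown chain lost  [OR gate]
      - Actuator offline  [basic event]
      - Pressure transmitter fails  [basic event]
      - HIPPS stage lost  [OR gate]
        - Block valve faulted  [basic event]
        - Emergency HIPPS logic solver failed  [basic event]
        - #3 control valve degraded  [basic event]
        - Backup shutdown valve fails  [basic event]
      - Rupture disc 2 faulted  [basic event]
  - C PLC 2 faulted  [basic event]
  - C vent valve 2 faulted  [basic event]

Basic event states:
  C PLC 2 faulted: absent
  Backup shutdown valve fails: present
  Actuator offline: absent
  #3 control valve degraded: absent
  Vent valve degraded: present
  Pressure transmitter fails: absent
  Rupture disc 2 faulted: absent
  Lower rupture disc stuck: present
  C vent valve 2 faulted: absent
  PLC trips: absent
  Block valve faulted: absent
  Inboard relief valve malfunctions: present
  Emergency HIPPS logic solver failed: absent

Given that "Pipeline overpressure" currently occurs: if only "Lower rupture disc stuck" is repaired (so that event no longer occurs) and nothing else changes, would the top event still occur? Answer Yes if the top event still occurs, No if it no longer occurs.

Counterfactual: set "Lower rupture disc stuck" to not occurred.
Control loop unavailable [AND]: Lower rupture disc stuck=not, PLC trips=not → not all inputs occur → does not occur.
HIPPS stage lost [OR]: Block valve faulted=not, Emergency HIPPS logic solver failed=not, #3 control valve degraded=not, Backup shutdown valve fails=occurs → at least one input occurs → occurs.
Shutdown chain lost [OR]: Actuator offline=not, Pressure transmitter fails=not, HIPPS stage lost=occurs, Rupture disc 2 faulted=not → at least one input occurs → occurs.
Block path inoperative [AND]: Vent valve degraded=occurs, Inboard relief valve malfunctions=occurs, Shutdown chain lost=occurs → all inputs occur → occurs.
Pipeline overpressure [OR]: Control loop unavailable=not, Block path inoperative=occurs, C PLC 2 faulted=not, C vent valve 2 faulted=not → at least one input occurs → occurs.

Yes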